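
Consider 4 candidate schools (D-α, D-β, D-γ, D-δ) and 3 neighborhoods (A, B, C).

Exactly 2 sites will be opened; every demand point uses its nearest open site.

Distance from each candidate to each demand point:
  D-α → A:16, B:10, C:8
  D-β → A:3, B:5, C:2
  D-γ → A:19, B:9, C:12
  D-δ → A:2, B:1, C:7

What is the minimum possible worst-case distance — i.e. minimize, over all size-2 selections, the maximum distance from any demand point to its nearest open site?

Open {D-β, D-δ}.
  Farthest demand point is A at distance 2 (to D-δ); all others are ≤ 2.
With {D-α, D-β} the worst case is 5.
With {D-β, D-γ} the worst case is 5.
No size-2 selection achieves below 2.

2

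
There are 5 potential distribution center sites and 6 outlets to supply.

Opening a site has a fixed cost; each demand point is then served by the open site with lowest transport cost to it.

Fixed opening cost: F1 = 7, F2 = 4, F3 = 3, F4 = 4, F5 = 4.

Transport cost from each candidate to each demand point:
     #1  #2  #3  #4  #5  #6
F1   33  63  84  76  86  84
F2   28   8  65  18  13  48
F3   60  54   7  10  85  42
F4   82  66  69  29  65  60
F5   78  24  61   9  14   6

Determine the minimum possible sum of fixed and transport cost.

Open {F2, F3, F5}: assign each demand point to its cheapest open site.
  #1→F2 28, #2→F2 8, #3→F3 7, #4→F5 9, #5→F2 13, #6→F5 6
  transport cost 71, fixed 11 → total 82.
Compare {F2, F3, F4, F5}: transport cost 71 + fixed 15 = 86.
Compare {F1, F2, F3, F5}: transport cost 71 + fixed 18 = 89.
Compare {F1, F2, F3, F4, F5}: transport cost 71 + fixed 22 = 93.
All other subsets cost ≥ 86. Minimum total cost: 82.

82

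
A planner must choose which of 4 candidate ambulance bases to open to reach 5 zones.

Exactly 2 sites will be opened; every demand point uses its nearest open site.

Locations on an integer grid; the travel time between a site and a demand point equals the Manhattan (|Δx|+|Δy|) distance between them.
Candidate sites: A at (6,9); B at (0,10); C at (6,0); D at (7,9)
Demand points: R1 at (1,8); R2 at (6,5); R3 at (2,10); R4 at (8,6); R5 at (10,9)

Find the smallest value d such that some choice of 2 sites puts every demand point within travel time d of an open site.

5

Open {A, B}.
  Farthest demand point is R4 at travel time 5 (to A); all others are ≤ 5.
With {B, D} the worst case is 5.
With {A, C} the worst case is 6.
No size-2 selection achieves below 5.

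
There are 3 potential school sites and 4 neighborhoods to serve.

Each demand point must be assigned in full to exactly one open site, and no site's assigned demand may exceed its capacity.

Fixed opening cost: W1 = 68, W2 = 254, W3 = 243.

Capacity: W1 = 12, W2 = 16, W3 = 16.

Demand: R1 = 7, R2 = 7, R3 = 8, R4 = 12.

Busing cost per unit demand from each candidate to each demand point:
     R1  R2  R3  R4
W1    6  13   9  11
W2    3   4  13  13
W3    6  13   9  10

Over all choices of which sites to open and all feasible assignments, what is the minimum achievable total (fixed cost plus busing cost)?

Open {W1, W2, W3}; cheapest assignment that respects the capacities:
  W1 (cap 12, load 8): R3 — cost 8×9 = 72
  W2 (cap 16, load 14): R1, R2 — cost 7×3 + 7×4 = 49
  W3 (cap 16, load 12): R4 — cost 12×10 = 120
  Shipping 241, fixed 565 → total 806.
  Any other capacity-feasible assignment to {W1, W2, W3} ships for at least 241.
Total demand is 34 and no other set of sites has combined capacity ≥ 34, so {W1, W2, W3} is the only feasible choice of open sites. Minimum: 806.

806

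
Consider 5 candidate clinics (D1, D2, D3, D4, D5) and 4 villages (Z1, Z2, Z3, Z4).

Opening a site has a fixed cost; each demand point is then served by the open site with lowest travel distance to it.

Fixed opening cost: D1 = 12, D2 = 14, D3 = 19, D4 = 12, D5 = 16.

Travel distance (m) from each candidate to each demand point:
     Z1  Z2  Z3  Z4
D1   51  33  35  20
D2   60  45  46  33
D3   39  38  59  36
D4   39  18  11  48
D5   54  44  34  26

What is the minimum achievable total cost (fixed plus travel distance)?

112

Open {D1, D4}: assign each demand point to its cheapest open site.
  Z1→D4 39, Z2→D4 18, Z3→D4 11, Z4→D1 20
  travel distance 88, fixed 24 → total 112.
Compare {D4, D5}: travel distance 94 + fixed 28 = 122.
Compare {D1, D2, D4}: travel distance 88 + fixed 38 = 126.
Compare {D2, D4}: travel distance 101 + fixed 26 = 127.
All other subsets cost ≥ 122. Minimum total cost: 112.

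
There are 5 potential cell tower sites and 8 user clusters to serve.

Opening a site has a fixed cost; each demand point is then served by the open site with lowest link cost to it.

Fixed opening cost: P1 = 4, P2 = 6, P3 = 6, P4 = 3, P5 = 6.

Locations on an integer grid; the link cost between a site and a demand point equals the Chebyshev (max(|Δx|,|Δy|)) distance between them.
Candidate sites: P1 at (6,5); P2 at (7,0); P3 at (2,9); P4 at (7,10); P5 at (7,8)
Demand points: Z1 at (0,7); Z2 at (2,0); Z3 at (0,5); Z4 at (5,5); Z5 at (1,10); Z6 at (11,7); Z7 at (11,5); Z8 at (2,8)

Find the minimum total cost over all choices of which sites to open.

34

Open {P1, P3}: assign each demand point to its cheapest open site.
  Z1→P3 2, Z2→P1 5, Z3→P3 4, Z4→P1 1, Z5→P3 1, Z6→P1 5, Z7→P1 5, Z8→P3 1
  link cost 24, fixed 10 → total 34.
Compare {P1, P3, P4}: link cost 23 + fixed 13 = 36.
Compare {P1, P3, P5}: link cost 22 + fixed 16 = 38.
Compare {P3, P4}: link cost 30 + fixed 9 = 39.
All other subsets cost ≥ 36. Minimum total cost: 34.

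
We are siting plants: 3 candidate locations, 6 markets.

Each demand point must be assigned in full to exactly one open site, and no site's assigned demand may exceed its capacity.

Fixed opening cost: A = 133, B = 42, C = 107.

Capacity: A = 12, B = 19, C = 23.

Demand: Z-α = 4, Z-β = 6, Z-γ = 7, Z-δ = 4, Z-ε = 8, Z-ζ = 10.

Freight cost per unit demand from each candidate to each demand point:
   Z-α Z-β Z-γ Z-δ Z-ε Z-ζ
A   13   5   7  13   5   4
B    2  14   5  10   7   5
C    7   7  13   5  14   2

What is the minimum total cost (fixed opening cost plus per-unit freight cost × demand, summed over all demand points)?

330

Open {B, C}; cheapest assignment that respects the capacities:
  B (cap 19, load 19): Z-α, Z-γ, Z-ε — cost 4×2 + 7×5 + 8×7 = 99
  C (cap 23, load 20): Z-β, Z-δ, Z-ζ — cost 6×7 + 4×5 + 10×2 = 82
  Shipping 181, fixed 149 → total 330.
  Any other capacity-feasible assignment to {B, C} ships for at least 181.
Compare {A, B, C}: its best feasible assignment gives total 447.
Every other set of open sites that can feasibly serve all demand totals ≥ 447 even under its best assignment. Minimum: 330.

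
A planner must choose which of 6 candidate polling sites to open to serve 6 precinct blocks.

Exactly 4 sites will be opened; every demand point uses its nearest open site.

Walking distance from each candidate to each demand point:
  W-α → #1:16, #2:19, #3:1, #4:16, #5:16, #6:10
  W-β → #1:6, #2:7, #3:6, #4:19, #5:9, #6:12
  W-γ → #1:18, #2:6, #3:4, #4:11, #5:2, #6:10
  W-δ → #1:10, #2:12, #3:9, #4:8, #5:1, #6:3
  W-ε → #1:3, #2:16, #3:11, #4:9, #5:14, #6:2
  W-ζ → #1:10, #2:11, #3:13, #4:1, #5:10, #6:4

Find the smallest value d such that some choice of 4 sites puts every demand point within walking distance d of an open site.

6

Open {W-α, W-β, W-γ, W-ζ}.
  Farthest demand point is #1 at walking distance 6 (to W-β); all others are ≤ 6.
With {W-α, W-γ, W-ε, W-ζ} the worst case is 6.
With {W-β, W-γ, W-δ, W-ζ} the worst case is 6.
No size-4 selection achieves below 6.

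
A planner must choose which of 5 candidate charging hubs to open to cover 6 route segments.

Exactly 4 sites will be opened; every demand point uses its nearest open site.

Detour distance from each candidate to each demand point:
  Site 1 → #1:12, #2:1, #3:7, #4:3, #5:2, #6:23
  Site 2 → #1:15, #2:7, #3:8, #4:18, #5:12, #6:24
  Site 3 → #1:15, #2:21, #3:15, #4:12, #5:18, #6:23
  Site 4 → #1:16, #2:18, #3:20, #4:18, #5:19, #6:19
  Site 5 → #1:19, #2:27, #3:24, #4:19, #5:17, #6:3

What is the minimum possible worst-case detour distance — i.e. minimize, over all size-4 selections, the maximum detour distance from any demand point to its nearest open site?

12

Open {Site 1, Site 2, Site 3, Site 5}.
  Farthest demand point is #1 at detour distance 12 (to Site 1); all others are ≤ 12.
With {Site 1, Site 2, Site 4, Site 5} the worst case is 12.
With {Site 1, Site 3, Site 4, Site 5} the worst case is 12.
No size-4 selection achieves below 12.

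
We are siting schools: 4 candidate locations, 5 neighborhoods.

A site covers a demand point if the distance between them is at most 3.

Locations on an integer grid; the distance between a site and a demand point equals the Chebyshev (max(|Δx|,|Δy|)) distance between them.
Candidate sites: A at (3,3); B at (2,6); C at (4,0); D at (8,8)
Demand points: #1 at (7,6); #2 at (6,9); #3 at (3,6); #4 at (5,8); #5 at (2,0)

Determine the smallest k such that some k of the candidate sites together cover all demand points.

Coverage sets (demand points within 3 of each site):
  A: {#3, #5}
  B: {#3, #4}
  C: {#5}
  D: {#1, #2, #4}
No single site covers all 5 demand points.
But {A, D} covers everything, so the minimum is 2.

2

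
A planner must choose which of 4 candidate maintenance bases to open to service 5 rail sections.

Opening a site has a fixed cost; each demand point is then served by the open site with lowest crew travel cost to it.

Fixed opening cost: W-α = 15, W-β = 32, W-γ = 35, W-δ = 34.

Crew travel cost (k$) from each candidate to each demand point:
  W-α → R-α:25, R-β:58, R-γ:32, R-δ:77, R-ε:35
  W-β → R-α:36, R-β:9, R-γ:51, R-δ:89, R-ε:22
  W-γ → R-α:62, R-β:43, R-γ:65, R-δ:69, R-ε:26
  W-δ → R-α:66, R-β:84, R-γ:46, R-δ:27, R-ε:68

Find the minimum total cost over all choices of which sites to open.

196

Open {W-α, W-β, W-δ}: assign each demand point to its cheapest open site.
  R-α→W-α 25, R-β→W-β 9, R-γ→W-α 32, R-δ→W-δ 27, R-ε→W-β 22
  crew travel cost 115, fixed 81 → total 196.
Compare {W-β, W-δ}: crew travel cost 140 + fixed 66 = 206.
Compare {W-α, W-β}: crew travel cost 165 + fixed 47 = 212.
Compare {W-α, W-δ}: crew travel cost 177 + fixed 49 = 226.
All other subsets cost ≥ 206. Minimum total cost: 196.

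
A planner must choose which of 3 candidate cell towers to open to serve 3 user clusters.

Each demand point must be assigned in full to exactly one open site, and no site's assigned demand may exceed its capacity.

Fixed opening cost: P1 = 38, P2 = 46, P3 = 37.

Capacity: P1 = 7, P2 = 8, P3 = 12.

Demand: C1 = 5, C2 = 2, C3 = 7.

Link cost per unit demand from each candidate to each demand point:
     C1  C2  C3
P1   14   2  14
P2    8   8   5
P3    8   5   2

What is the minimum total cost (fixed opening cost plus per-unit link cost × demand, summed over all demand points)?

Open {P1, P3}; cheapest assignment that respects the capacities:
  P1 (cap 7, load 2): C2 — cost 2×2 = 4
  P3 (cap 12, load 12): C1, C3 — cost 5×8 + 7×2 = 54
  Shipping 58, fixed 75 → total 133.
  Any other capacity-feasible assignment to {P1, P3} ships for at least 58.
Compare {P2, P3}: its best feasible assignment gives total 147.
Compare {P1, P2, P3}: its best feasible assignment gives total 179.
Every other set of open sites that can feasibly serve all demand totals ≥ 147 even under its best assignment. Minimum: 133.

133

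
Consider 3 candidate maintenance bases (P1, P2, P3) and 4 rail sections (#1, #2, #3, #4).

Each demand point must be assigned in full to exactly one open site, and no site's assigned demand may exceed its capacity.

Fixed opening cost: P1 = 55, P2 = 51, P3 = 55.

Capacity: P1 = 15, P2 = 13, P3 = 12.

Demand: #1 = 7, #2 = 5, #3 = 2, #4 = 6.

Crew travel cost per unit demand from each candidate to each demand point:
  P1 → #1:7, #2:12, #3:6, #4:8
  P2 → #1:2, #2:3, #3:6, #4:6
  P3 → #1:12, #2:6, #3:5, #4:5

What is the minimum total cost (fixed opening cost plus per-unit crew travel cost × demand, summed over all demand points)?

Open {P2, P3}; cheapest assignment that respects the capacities:
  P2 (cap 13, load 12): #1, #2 — cost 7×2 + 5×3 = 29
  P3 (cap 12, load 8): #3, #4 — cost 2×5 + 6×5 = 40
  Shipping 69, fixed 106 → total 175.
  Any other capacity-feasible assignment to {P2, P3} ships for at least 69.
Compare {P1, P2}: its best feasible assignment gives total 195.
Compare {P1, P2, P3}: its best feasible assignment gives total 230.
Every other set of open sites that can feasibly serve all demand totals ≥ 195 even under its best assignment. Minimum: 175.

175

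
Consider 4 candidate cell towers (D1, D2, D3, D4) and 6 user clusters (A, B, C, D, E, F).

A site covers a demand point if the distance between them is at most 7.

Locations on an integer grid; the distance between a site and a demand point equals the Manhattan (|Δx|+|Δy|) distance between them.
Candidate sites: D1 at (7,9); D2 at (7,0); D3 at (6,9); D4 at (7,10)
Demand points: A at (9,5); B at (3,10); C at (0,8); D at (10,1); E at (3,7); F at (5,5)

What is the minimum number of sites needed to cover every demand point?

Coverage sets (demand points within 7 of each site):
  D1: {A, B, E, F}
  D2: {A, D, F}
  D3: {A, B, C, E, F}
  D4: {A, B, E, F}
No single site covers all 6 demand points.
But {D2, D3} covers everything, so the minimum is 2.

2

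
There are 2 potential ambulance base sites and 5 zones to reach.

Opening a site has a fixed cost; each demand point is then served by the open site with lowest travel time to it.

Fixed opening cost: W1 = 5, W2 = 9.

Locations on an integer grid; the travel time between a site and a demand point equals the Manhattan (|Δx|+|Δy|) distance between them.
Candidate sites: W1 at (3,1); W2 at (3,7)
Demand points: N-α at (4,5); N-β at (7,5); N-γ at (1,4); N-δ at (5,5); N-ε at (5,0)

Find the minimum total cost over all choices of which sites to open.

Open {W1}: assign each demand point to its cheapest open site.
  N-α→W1 5, N-β→W1 8, N-γ→W1 5, N-δ→W1 6, N-ε→W1 3
  travel time 27, fixed 5 → total 32.
Compare {W1, W2}: travel time 21 + fixed 14 = 35.
Compare {W2}: travel time 27 + fixed 9 = 36.

32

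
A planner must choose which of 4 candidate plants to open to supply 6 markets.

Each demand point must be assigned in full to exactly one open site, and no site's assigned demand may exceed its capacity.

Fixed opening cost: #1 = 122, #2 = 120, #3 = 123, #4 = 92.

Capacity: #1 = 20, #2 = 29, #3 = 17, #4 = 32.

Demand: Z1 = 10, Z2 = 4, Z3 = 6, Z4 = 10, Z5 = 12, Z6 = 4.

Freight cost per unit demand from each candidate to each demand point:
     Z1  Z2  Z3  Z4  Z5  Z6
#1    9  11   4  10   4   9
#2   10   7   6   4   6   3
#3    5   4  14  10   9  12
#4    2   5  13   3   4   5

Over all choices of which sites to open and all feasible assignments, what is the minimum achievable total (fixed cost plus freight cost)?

Open {#1, #4}; cheapest assignment that respects the capacities:
  #1 (cap 20, load 18): Z3, Z5 — cost 6×4 + 12×4 = 72
  #4 (cap 32, load 28): Z1, Z2, Z4, Z6 — cost 10×2 + 4×5 + 10×3 + 4×5 = 90
  Shipping 162, fixed 214 → total 376.
  Any other capacity-feasible assignment to {#1, #4} ships for at least 162.
Compare {#2, #4}: its best feasible assignment gives total 386.
Compare {#3, #4}: its best feasible assignment gives total 457.
Every other set of open sites that can feasibly serve all demand totals ≥ 386 even under its best assignment. Minimum: 376.

376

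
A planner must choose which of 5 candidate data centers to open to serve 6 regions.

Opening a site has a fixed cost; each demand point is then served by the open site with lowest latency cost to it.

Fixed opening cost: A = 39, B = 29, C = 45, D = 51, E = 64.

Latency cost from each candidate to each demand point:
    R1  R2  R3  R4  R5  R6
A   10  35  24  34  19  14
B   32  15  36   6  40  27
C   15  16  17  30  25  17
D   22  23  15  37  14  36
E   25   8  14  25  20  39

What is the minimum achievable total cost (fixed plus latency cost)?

156

Open {A, B}: assign each demand point to its cheapest open site.
  R1→A 10, R2→B 15, R3→A 24, R4→B 6, R5→A 19, R6→A 14
  latency cost 88, fixed 68 → total 156.
Compare {C}: latency cost 120 + fixed 45 = 165.
Compare {B, C}: latency cost 95 + fixed 74 = 169.
Compare {A}: latency cost 136 + fixed 39 = 175.
All other subsets cost ≥ 165. Minimum total cost: 156.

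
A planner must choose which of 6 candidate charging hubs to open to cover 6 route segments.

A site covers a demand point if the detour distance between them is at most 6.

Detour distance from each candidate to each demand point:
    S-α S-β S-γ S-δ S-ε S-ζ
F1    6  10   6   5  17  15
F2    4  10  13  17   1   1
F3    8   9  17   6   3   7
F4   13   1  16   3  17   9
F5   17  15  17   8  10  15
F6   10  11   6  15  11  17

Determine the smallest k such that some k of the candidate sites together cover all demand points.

3

Coverage sets (demand points within 6 of each site):
  F1: {S-α, S-γ, S-δ}
  F2: {S-α, S-ε, S-ζ}
  F3: {S-δ, S-ε}
  F4: {S-β, S-δ}
  F5: {}
  F6: {S-γ}
No 2 sites suffice: every size-2 union leaves at least one demand point uncovered.
But {F1, F2, F4} covers everything, so the minimum is 3.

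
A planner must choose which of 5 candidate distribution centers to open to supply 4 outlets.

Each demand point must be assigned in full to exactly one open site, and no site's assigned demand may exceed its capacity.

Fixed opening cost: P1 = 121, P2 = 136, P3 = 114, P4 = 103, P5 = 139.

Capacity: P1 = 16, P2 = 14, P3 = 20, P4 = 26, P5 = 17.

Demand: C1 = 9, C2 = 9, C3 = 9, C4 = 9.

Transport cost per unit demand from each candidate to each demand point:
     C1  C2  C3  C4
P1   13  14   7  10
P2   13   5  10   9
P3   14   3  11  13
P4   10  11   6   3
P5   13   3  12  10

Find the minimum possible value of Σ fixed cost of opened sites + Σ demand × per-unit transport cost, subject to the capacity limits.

Open {P3, P4}; cheapest assignment that respects the capacities:
  P3 (cap 20, load 18): C1, C2 — cost 9×14 + 9×3 = 153
  P4 (cap 26, load 18): C3, C4 — cost 9×6 + 9×3 = 81
  Shipping 234, fixed 217 → total 451.
  Any other capacity-feasible assignment to {P3, P4} ships for at least 234.
Compare {P1, P3, P4}: its best feasible assignment gives total 545.
Compare {P1, P4, P5}: its best feasible assignment gives total 570.
Every other set of open sites that can feasibly serve all demand totals ≥ 545 even under its best assignment. Minimum: 451.

451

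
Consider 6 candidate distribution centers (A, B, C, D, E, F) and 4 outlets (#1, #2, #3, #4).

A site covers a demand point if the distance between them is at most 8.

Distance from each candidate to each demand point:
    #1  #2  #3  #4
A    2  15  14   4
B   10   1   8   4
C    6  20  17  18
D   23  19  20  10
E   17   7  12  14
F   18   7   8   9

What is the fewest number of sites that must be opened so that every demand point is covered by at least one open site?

2

Coverage sets (demand points within 8 of each site):
  A: {#1, #4}
  B: {#2, #3, #4}
  C: {#1}
  D: {}
  E: {#2}
  F: {#2, #3}
No single site covers all 4 demand points.
But {A, B} covers everything, so the minimum is 2.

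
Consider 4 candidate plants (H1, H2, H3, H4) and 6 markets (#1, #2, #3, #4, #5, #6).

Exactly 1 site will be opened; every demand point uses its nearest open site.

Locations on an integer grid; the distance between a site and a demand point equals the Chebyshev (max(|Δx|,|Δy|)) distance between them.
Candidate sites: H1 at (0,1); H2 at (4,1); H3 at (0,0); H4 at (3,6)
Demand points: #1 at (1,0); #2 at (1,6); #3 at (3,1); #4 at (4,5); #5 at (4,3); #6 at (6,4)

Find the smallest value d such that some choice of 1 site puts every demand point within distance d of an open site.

5

Open {H2}.
  Farthest demand point is #2 at distance 5 (to H2); all others are ≤ 5.
With {H1} the worst case is 6.
With {H3} the worst case is 6.
No size-1 selection achieves below 5.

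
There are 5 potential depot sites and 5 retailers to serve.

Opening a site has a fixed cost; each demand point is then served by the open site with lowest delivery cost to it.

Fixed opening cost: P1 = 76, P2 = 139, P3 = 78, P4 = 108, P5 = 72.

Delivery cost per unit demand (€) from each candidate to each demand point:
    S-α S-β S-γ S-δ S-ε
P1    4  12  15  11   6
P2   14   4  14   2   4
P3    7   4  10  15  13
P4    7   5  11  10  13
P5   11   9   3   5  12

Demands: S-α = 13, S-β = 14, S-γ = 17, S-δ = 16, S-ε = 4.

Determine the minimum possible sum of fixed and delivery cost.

476

Open {P3, P5}: assign each demand point to its cheapest open site.
  S-α→P3 13×7=91, S-β→P3 14×4=56, S-γ→P5 17×3=51, S-δ→P5 16×5=80, S-ε→P5 4×12=48
  delivery cost 326, fixed 150 → total 476.
Compare {P1, P5}: delivery cost 333 + fixed 148 = 481.
Compare {P1, P3, P5}: delivery cost 263 + fixed 226 = 489.
Compare {P1, P2, P5}: delivery cost 207 + fixed 287 = 494.
All other subsets cost ≥ 481. Minimum total cost: 476.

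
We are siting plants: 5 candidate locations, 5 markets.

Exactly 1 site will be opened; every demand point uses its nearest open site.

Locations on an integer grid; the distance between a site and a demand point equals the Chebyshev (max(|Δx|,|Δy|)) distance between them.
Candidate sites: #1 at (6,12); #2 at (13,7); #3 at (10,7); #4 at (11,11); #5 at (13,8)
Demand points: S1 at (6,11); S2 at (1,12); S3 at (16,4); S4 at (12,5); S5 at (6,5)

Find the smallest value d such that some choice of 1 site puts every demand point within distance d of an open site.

9

Open {#3}.
  Farthest demand point is S2 at distance 9 (to #3); all others are ≤ 9.
With {#1} the worst case is 10.
With {#4} the worst case is 10.
No size-1 selection achieves below 9.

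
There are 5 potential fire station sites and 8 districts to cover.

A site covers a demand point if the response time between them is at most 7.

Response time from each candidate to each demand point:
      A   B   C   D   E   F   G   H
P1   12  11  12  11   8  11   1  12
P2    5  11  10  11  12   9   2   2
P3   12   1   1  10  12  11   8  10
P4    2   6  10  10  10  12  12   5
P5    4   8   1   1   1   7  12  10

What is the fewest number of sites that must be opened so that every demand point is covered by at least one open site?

3

Coverage sets (demand points within 7 of each site):
  P1: {G}
  P2: {A, G, H}
  P3: {B, C}
  P4: {A, B, H}
  P5: {A, C, D, E, F}
No 2 sites suffice: every size-2 union leaves at least one demand point uncovered.
But {P1, P4, P5} covers everything, so the minimum is 3.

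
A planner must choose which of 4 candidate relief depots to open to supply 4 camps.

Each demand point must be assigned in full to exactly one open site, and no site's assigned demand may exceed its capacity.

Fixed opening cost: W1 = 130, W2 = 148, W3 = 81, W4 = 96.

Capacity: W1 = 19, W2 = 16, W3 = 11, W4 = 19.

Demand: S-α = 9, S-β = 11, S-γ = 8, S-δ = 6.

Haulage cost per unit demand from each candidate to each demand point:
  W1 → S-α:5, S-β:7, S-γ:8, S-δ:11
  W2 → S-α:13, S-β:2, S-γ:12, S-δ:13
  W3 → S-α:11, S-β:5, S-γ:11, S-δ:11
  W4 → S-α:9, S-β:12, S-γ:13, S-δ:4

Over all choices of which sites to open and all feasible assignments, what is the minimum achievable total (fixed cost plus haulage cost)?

472

Open {W1, W4}; cheapest assignment that respects the capacities:
  W1 (cap 19, load 19): S-β, S-γ — cost 11×7 + 8×8 = 141
  W4 (cap 19, load 15): S-α, S-δ — cost 9×9 + 6×4 = 105
  Shipping 246, fixed 226 → total 472.
  Any other capacity-feasible assignment to {W1, W4} ships for at least 246.
Compare {W1, W3, W4}: its best feasible assignment gives total 495.
Compare {W1, W2, W4}: its best feasible assignment gives total 529.
Every other set of open sites that can feasibly serve all demand totals ≥ 495 even under its best assignment. Minimum: 472.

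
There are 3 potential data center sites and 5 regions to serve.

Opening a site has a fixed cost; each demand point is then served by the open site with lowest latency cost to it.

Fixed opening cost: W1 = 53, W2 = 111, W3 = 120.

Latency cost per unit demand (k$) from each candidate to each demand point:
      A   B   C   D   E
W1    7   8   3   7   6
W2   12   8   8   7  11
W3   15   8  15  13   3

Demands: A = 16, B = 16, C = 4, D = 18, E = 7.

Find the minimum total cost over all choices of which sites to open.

Open {W1}: assign each demand point to its cheapest open site.
  A→W1 16×7=112, B→W1 16×8=128, C→W1 4×3=12, D→W1 18×7=126, E→W1 7×6=42
  latency cost 420, fixed 53 → total 473.
Compare {W1, W3}: latency cost 399 + fixed 173 = 572.
Compare {W1, W2}: latency cost 420 + fixed 164 = 584.
Compare {W2}: latency cost 555 + fixed 111 = 666.
All other subsets cost ≥ 572. Minimum total cost: 473.

473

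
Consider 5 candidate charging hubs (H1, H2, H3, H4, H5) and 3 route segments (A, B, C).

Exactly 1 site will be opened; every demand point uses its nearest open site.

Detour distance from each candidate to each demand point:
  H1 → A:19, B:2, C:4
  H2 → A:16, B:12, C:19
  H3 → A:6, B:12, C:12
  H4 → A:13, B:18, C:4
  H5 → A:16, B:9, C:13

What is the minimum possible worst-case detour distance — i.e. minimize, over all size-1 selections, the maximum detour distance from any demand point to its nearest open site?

Open {H3}.
  Farthest demand point is B at detour distance 12 (to H3); all others are ≤ 12.
With {H5} the worst case is 16.
With {H4} the worst case is 18.
No size-1 selection achieves below 12.

12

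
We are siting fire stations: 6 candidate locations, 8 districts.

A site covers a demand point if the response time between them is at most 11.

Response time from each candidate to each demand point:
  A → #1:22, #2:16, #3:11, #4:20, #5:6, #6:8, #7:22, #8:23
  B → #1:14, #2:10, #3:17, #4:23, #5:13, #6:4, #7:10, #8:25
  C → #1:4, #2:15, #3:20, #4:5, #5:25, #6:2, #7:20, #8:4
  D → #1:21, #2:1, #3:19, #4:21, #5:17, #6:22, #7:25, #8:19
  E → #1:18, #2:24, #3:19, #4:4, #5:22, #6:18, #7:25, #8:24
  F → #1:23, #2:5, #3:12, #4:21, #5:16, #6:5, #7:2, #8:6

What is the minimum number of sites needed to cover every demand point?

Coverage sets (demand points within 11 of each site):
  A: {#3, #5, #6}
  B: {#2, #6, #7}
  C: {#1, #4, #6, #8}
  D: {#2}
  E: {#4}
  F: {#2, #6, #7, #8}
No 2 sites suffice: every size-2 union leaves at least one demand point uncovered.
But {A, B, C} covers everything, so the minimum is 3.

3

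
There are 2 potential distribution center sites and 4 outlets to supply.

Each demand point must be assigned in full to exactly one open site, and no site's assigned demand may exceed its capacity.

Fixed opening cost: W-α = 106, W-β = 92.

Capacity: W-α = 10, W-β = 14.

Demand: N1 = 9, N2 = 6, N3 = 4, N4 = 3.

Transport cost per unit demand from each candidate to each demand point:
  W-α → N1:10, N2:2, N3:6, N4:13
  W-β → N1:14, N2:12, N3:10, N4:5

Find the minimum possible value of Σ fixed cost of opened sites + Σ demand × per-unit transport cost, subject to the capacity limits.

375

Open {W-α, W-β}; cheapest assignment that respects the capacities:
  W-α (cap 10, load 10): N2, N3 — cost 6×2 + 4×6 = 36
  W-β (cap 14, load 12): N1, N4 — cost 9×14 + 3×5 = 141
  Shipping 177, fixed 198 → total 375.
  Any other capacity-feasible assignment to {W-α, W-β} ships for at least 177.
Total demand is 22 and no other set of sites has combined capacity ≥ 22, so {W-α, W-β} is the only feasible choice of open sites. Minimum: 375.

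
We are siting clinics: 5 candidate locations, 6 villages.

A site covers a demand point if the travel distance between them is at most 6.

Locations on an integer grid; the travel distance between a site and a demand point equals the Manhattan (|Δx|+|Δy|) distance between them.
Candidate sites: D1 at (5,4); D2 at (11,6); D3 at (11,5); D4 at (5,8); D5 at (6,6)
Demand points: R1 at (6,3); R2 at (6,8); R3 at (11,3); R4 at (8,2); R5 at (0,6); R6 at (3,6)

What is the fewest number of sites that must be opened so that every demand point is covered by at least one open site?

2

Coverage sets (demand points within 6 of each site):
  D1: {R1, R2, R4, R6}
  D2: {R3}
  D3: {R3, R4}
  D4: {R1, R2, R6}
  D5: {R1, R2, R4, R5, R6}
No single site covers all 6 demand points.
But {D2, D5} covers everything, so the minimum is 2.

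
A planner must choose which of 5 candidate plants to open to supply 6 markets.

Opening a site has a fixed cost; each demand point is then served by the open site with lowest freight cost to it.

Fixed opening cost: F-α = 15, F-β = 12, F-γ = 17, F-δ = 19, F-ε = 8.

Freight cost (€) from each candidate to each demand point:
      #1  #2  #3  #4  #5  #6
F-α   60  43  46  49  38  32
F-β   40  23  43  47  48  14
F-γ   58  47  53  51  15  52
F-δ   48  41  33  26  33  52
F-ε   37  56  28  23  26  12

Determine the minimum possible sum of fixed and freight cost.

169

Open {F-β, F-ε}: assign each demand point to its cheapest open site.
  #1→F-ε 37, #2→F-β 23, #3→F-ε 28, #4→F-ε 23, #5→F-ε 26, #6→F-ε 12
  freight cost 149, fixed 20 → total 169.
Compare {F-β, F-γ, F-ε}: freight cost 138 + fixed 37 = 175.
Compare {F-α, F-β, F-ε}: freight cost 149 + fixed 35 = 184.
Compare {F-γ, F-ε}: freight cost 162 + fixed 25 = 187.
All other subsets cost ≥ 175. Minimum total cost: 169.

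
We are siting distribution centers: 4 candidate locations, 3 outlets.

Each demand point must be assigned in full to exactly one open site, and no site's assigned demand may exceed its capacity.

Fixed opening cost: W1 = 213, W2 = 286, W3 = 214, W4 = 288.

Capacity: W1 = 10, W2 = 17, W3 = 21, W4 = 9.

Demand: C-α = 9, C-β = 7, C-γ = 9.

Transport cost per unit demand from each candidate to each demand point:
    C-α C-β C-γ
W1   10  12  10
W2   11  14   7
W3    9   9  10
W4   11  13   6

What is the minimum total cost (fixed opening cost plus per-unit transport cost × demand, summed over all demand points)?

661

Open {W1, W3}; cheapest assignment that respects the capacities:
  W1 (cap 10, load 9): C-γ — cost 9×10 = 90
  W3 (cap 21, load 16): C-α, C-β — cost 9×9 + 7×9 = 144
  Shipping 234, fixed 427 → total 661.
  Any other capacity-feasible assignment to {W1, W3} ships for at least 234.
Compare {W3, W4}: its best feasible assignment gives total 700.
Compare {W2, W3}: its best feasible assignment gives total 707.
Every other set of open sites that can feasibly serve all demand totals ≥ 700 even under its best assignment. Minimum: 661.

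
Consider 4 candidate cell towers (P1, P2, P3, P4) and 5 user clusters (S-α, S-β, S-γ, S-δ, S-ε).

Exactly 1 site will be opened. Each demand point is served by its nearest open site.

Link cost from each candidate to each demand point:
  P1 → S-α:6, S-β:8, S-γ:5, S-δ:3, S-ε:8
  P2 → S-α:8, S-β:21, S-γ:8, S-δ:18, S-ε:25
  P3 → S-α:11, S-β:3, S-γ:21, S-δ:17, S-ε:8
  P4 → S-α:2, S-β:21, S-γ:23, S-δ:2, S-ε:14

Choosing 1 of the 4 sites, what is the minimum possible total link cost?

30

Open {P1}.
  S-α→P1 6, S-β→P1 8, S-γ→P1 5, S-δ→P1 3, S-ε→P1 8  ⇒ total 30.
Compare {P3}: total 60.
Compare {P4}: total 62.
No size-1 selection does better; minimum is 30.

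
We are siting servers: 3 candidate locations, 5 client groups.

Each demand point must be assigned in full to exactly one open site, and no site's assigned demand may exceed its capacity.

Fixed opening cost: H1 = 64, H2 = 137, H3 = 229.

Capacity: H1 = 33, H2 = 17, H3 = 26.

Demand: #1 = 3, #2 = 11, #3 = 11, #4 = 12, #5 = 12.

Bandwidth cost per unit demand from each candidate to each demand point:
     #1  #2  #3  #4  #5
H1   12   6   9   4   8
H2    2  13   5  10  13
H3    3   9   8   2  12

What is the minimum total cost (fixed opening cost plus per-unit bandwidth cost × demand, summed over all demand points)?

576

Open {H1, H3}; cheapest assignment that respects the capacities:
  H1 (cap 33, load 23): #2, #5 — cost 11×6 + 12×8 = 162
  H3 (cap 26, load 26): #1, #3, #4 — cost 3×3 + 11×8 + 12×2 = 121
  Shipping 283, fixed 293 → total 576.
  Any other capacity-feasible assignment to {H1, H3} ships for at least 283.
Compare {H1, H2, H3}: its best feasible assignment gives total 677.
Every other set of open sites that can feasibly serve all demand totals ≥ 677 even under its best assignment. Minimum: 576.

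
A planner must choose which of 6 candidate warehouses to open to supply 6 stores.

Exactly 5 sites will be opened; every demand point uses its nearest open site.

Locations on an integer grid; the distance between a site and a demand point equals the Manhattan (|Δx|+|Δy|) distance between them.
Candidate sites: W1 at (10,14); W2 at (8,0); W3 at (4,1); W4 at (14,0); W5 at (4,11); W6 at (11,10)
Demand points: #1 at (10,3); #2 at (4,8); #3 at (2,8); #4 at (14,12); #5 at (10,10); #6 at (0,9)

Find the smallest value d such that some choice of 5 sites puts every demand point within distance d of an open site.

Open {W1, W2, W3, W4, W5}.
  Farthest demand point is #4 at distance 6 (to W1); all others are ≤ 6.
With {W1, W2, W3, W5, W6} the worst case is 6.
With {W1, W2, W4, W5, W6} the worst case is 6.
No size-5 selection achieves below 6.

6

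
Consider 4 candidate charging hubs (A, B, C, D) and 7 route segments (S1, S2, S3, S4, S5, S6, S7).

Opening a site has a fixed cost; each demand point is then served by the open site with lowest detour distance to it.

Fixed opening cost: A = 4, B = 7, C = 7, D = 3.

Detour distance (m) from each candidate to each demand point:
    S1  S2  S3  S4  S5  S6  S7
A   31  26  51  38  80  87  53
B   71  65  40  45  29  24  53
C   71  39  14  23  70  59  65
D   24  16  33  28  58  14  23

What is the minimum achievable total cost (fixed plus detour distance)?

Open {B, C, D}: assign each demand point to its cheapest open site.
  S1→D 24, S2→D 16, S3→C 14, S4→C 23, S5→B 29, S6→D 14, S7→D 23
  detour distance 143, fixed 17 → total 160.
Compare {A, B, C, D}: detour distance 143 + fixed 21 = 164.
Compare {B, D}: detour distance 167 + fixed 10 = 177.
Compare {A, B, D}: detour distance 167 + fixed 14 = 181.
All other subsets cost ≥ 164. Minimum total cost: 160.

160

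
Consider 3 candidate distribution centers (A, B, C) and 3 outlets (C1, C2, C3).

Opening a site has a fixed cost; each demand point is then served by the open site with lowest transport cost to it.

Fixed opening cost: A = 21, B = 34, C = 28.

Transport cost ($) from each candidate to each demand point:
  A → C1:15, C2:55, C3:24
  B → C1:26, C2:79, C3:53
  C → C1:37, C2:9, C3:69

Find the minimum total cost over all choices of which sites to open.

Open {A, C}: assign each demand point to its cheapest open site.
  C1→A 15, C2→C 9, C3→A 24
  transport cost 48, fixed 49 → total 97.
Compare {A}: transport cost 94 + fixed 21 = 115.
Compare {A, B, C}: transport cost 48 + fixed 83 = 131.
Compare {C}: transport cost 115 + fixed 28 = 143.
All other subsets cost ≥ 115. Minimum total cost: 97.

97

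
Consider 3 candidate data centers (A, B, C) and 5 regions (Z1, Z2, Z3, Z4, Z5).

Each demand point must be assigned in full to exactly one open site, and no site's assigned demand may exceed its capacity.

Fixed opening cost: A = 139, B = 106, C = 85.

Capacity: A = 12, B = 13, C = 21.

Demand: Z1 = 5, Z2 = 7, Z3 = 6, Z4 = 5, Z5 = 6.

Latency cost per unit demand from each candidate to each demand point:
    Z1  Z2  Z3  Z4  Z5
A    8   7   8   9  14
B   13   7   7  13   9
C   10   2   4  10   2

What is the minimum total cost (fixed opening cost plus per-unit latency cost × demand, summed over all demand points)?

Open {A, C}; cheapest assignment that respects the capacities:
  A (cap 12, load 10): Z1, Z4 — cost 5×8 + 5×9 = 85
  C (cap 21, load 19): Z2, Z3, Z5 — cost 7×2 + 6×4 + 6×2 = 50
  Shipping 135, fixed 224 → total 359.
  Any other capacity-feasible assignment to {A, C} ships for at least 135.
Compare {B, C}: its best feasible assignment gives total 371.
Compare {A, B, C}: its best feasible assignment gives total 465.
Every other set of open sites that can feasibly serve all demand totals ≥ 371 even under its best assignment. Minimum: 359.

359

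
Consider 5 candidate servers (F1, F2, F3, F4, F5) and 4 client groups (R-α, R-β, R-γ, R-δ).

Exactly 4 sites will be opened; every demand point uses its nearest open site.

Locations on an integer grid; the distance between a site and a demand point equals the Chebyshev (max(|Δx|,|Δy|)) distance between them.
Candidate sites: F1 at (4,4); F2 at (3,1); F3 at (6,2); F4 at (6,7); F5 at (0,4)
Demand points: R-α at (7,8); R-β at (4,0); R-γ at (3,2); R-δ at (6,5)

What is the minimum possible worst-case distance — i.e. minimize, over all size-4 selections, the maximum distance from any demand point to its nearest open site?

Open {F1, F2, F3, F4}.
  Farthest demand point is R-δ at distance 2 (to F1); all others are ≤ 2.
With {F1, F2, F4, F5} the worst case is 2.
With {F1, F3, F4, F5} the worst case is 2.
No size-4 selection achieves below 2.

2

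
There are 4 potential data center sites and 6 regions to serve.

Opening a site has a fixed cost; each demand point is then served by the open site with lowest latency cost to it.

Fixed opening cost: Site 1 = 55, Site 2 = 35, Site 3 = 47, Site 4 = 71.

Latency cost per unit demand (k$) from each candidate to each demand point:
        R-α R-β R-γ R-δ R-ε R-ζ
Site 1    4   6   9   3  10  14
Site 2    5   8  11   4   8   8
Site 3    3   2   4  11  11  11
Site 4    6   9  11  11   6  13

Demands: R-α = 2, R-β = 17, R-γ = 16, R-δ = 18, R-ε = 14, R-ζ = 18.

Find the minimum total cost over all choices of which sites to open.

514

Open {Site 2, Site 3}: assign each demand point to its cheapest open site.
  R-α→Site 3 2×3=6, R-β→Site 3 17×2=34, R-γ→Site 3 16×4=64, R-δ→Site 2 18×4=72, R-ε→Site 2 14×8=112, R-ζ→Site 2 18×8=144
  latency cost 432, fixed 82 → total 514.
Compare {Site 1, Site 2, Site 3}: latency cost 414 + fixed 137 = 551.
Compare {Site 2, Site 3, Site 4}: latency cost 404 + fixed 153 = 557.
Compare {Site 1, Site 2, Site 3, Site 4}: latency cost 386 + fixed 208 = 594.
All other subsets cost ≥ 551. Minimum total cost: 514.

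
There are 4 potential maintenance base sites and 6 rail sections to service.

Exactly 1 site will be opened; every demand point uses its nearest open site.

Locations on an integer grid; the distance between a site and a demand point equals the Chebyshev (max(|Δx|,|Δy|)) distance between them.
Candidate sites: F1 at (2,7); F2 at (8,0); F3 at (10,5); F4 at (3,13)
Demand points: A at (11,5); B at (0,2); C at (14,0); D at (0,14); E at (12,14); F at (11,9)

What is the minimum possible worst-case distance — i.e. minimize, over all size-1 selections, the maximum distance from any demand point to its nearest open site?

Open {F3}.
  Farthest demand point is B at distance 10 (to F3); all others are ≤ 10.
With {F1} the worst case is 12.
With {F4} the worst case is 13.
No size-1 selection achieves below 10.

10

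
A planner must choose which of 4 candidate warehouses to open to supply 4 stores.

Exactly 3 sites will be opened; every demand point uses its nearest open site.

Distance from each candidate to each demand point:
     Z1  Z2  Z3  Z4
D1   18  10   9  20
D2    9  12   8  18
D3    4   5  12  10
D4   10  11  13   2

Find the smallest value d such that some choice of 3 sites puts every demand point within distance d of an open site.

Open {D2, D3, D4}.
  Farthest demand point is Z3 at distance 8 (to D2); all others are ≤ 8.
With {D1, D3, D4} the worst case is 9.
With {D1, D2, D3} the worst case is 10.
No size-3 selection achieves below 8.

8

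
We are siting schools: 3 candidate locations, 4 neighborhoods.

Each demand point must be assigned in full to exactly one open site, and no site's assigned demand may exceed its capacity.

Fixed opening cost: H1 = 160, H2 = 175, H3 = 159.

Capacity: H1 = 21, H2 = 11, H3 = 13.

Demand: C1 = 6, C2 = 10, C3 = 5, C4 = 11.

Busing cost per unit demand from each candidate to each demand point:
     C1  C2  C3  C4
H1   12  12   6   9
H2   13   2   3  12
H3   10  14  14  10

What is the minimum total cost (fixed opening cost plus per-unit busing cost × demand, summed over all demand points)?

Open {H1, H2}; cheapest assignment that respects the capacities:
  H1 (cap 21, load 21): C2, C4 — cost 10×12 + 11×9 = 219
  H2 (cap 11, load 11): C1, C3 — cost 6×13 + 5×3 = 93
  Shipping 312, fixed 335 → total 647.
  Any other capacity-feasible assignment to {H1, H2} ships for at least 312.
Compare {H1, H3}: its best feasible assignment gives total 651.
Compare {H1, H2, H3}: its best feasible assignment gives total 703.
Every other set of open sites that can feasibly serve all demand totals ≥ 651 even under its best assignment. Minimum: 647.

647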